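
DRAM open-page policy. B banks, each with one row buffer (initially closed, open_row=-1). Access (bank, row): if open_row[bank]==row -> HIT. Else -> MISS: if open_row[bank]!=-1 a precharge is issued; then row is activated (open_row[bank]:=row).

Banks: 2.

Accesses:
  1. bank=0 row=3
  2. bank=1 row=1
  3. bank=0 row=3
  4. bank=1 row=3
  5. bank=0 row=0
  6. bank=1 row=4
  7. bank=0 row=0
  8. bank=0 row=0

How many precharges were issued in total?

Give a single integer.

Acc 1: bank0 row3 -> MISS (open row3); precharges=0
Acc 2: bank1 row1 -> MISS (open row1); precharges=0
Acc 3: bank0 row3 -> HIT
Acc 4: bank1 row3 -> MISS (open row3); precharges=1
Acc 5: bank0 row0 -> MISS (open row0); precharges=2
Acc 6: bank1 row4 -> MISS (open row4); precharges=3
Acc 7: bank0 row0 -> HIT
Acc 8: bank0 row0 -> HIT

Answer: 3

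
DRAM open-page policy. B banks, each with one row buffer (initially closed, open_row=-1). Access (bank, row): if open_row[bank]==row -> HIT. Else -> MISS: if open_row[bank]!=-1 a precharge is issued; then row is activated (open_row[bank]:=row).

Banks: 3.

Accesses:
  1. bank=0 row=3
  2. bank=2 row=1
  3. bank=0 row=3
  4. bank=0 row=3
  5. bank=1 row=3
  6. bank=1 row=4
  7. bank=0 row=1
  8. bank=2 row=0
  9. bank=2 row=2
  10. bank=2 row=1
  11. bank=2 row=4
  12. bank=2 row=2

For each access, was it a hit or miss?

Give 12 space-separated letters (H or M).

Answer: M M H H M M M M M M M M

Derivation:
Acc 1: bank0 row3 -> MISS (open row3); precharges=0
Acc 2: bank2 row1 -> MISS (open row1); precharges=0
Acc 3: bank0 row3 -> HIT
Acc 4: bank0 row3 -> HIT
Acc 5: bank1 row3 -> MISS (open row3); precharges=0
Acc 6: bank1 row4 -> MISS (open row4); precharges=1
Acc 7: bank0 row1 -> MISS (open row1); precharges=2
Acc 8: bank2 row0 -> MISS (open row0); precharges=3
Acc 9: bank2 row2 -> MISS (open row2); precharges=4
Acc 10: bank2 row1 -> MISS (open row1); precharges=5
Acc 11: bank2 row4 -> MISS (open row4); precharges=6
Acc 12: bank2 row2 -> MISS (open row2); precharges=7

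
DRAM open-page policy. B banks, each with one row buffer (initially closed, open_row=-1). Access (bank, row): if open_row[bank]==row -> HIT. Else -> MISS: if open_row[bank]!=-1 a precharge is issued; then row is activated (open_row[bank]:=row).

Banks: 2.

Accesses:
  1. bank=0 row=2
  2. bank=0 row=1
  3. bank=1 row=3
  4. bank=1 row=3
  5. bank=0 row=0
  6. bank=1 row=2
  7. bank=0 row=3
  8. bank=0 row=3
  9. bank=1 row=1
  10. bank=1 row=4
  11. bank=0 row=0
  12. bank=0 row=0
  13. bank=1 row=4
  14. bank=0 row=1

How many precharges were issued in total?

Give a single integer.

Answer: 8

Derivation:
Acc 1: bank0 row2 -> MISS (open row2); precharges=0
Acc 2: bank0 row1 -> MISS (open row1); precharges=1
Acc 3: bank1 row3 -> MISS (open row3); precharges=1
Acc 4: bank1 row3 -> HIT
Acc 5: bank0 row0 -> MISS (open row0); precharges=2
Acc 6: bank1 row2 -> MISS (open row2); precharges=3
Acc 7: bank0 row3 -> MISS (open row3); precharges=4
Acc 8: bank0 row3 -> HIT
Acc 9: bank1 row1 -> MISS (open row1); precharges=5
Acc 10: bank1 row4 -> MISS (open row4); precharges=6
Acc 11: bank0 row0 -> MISS (open row0); precharges=7
Acc 12: bank0 row0 -> HIT
Acc 13: bank1 row4 -> HIT
Acc 14: bank0 row1 -> MISS (open row1); precharges=8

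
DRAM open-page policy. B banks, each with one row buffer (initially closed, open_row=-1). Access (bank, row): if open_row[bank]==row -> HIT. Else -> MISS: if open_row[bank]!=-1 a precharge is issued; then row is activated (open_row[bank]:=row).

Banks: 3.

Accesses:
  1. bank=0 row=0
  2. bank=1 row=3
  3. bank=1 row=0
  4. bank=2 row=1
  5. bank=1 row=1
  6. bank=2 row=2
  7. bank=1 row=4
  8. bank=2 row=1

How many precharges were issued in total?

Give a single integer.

Acc 1: bank0 row0 -> MISS (open row0); precharges=0
Acc 2: bank1 row3 -> MISS (open row3); precharges=0
Acc 3: bank1 row0 -> MISS (open row0); precharges=1
Acc 4: bank2 row1 -> MISS (open row1); precharges=1
Acc 5: bank1 row1 -> MISS (open row1); precharges=2
Acc 6: bank2 row2 -> MISS (open row2); precharges=3
Acc 7: bank1 row4 -> MISS (open row4); precharges=4
Acc 8: bank2 row1 -> MISS (open row1); precharges=5

Answer: 5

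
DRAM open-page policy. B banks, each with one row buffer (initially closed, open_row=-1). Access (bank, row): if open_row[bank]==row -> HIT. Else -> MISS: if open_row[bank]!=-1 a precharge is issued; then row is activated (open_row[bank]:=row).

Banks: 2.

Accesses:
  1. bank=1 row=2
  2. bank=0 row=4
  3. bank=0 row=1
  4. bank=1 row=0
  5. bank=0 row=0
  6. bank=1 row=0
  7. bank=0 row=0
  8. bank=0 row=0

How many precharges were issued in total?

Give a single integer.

Answer: 3

Derivation:
Acc 1: bank1 row2 -> MISS (open row2); precharges=0
Acc 2: bank0 row4 -> MISS (open row4); precharges=0
Acc 3: bank0 row1 -> MISS (open row1); precharges=1
Acc 4: bank1 row0 -> MISS (open row0); precharges=2
Acc 5: bank0 row0 -> MISS (open row0); precharges=3
Acc 6: bank1 row0 -> HIT
Acc 7: bank0 row0 -> HIT
Acc 8: bank0 row0 -> HIT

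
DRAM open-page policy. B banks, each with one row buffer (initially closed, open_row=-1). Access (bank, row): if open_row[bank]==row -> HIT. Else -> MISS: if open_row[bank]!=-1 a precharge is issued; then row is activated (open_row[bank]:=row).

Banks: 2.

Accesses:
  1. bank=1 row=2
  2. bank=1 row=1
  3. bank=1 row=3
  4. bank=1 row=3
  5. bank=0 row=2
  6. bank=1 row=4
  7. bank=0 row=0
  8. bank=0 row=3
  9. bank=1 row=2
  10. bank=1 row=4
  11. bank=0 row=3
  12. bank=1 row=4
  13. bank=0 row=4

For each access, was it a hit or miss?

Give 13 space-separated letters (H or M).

Answer: M M M H M M M M M M H H M

Derivation:
Acc 1: bank1 row2 -> MISS (open row2); precharges=0
Acc 2: bank1 row1 -> MISS (open row1); precharges=1
Acc 3: bank1 row3 -> MISS (open row3); precharges=2
Acc 4: bank1 row3 -> HIT
Acc 5: bank0 row2 -> MISS (open row2); precharges=2
Acc 6: bank1 row4 -> MISS (open row4); precharges=3
Acc 7: bank0 row0 -> MISS (open row0); precharges=4
Acc 8: bank0 row3 -> MISS (open row3); precharges=5
Acc 9: bank1 row2 -> MISS (open row2); precharges=6
Acc 10: bank1 row4 -> MISS (open row4); precharges=7
Acc 11: bank0 row3 -> HIT
Acc 12: bank1 row4 -> HIT
Acc 13: bank0 row4 -> MISS (open row4); precharges=8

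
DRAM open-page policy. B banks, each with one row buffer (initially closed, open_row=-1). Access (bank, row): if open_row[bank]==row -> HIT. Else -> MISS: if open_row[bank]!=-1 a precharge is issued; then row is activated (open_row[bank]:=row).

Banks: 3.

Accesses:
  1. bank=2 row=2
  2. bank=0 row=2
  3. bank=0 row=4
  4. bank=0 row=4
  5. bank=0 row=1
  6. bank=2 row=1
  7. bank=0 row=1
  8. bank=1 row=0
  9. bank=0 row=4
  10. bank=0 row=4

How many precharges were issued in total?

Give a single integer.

Answer: 4

Derivation:
Acc 1: bank2 row2 -> MISS (open row2); precharges=0
Acc 2: bank0 row2 -> MISS (open row2); precharges=0
Acc 3: bank0 row4 -> MISS (open row4); precharges=1
Acc 4: bank0 row4 -> HIT
Acc 5: bank0 row1 -> MISS (open row1); precharges=2
Acc 6: bank2 row1 -> MISS (open row1); precharges=3
Acc 7: bank0 row1 -> HIT
Acc 8: bank1 row0 -> MISS (open row0); precharges=3
Acc 9: bank0 row4 -> MISS (open row4); precharges=4
Acc 10: bank0 row4 -> HIT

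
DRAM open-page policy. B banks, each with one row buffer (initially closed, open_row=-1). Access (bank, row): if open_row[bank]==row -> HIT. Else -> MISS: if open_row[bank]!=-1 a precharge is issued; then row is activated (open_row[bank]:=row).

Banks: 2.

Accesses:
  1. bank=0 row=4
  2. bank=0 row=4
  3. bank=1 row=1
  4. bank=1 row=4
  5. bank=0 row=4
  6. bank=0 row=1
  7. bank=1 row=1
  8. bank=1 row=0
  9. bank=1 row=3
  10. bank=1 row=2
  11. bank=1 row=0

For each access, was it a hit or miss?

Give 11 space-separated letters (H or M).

Answer: M H M M H M M M M M M

Derivation:
Acc 1: bank0 row4 -> MISS (open row4); precharges=0
Acc 2: bank0 row4 -> HIT
Acc 3: bank1 row1 -> MISS (open row1); precharges=0
Acc 4: bank1 row4 -> MISS (open row4); precharges=1
Acc 5: bank0 row4 -> HIT
Acc 6: bank0 row1 -> MISS (open row1); precharges=2
Acc 7: bank1 row1 -> MISS (open row1); precharges=3
Acc 8: bank1 row0 -> MISS (open row0); precharges=4
Acc 9: bank1 row3 -> MISS (open row3); precharges=5
Acc 10: bank1 row2 -> MISS (open row2); precharges=6
Acc 11: bank1 row0 -> MISS (open row0); precharges=7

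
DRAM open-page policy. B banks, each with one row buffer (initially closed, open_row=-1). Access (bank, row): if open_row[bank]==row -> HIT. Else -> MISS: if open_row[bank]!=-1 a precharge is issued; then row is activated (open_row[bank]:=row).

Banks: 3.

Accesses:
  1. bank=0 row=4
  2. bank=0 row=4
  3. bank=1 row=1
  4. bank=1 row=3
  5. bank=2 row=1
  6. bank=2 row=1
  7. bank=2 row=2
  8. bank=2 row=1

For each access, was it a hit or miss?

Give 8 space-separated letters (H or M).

Answer: M H M M M H M M

Derivation:
Acc 1: bank0 row4 -> MISS (open row4); precharges=0
Acc 2: bank0 row4 -> HIT
Acc 3: bank1 row1 -> MISS (open row1); precharges=0
Acc 4: bank1 row3 -> MISS (open row3); precharges=1
Acc 5: bank2 row1 -> MISS (open row1); precharges=1
Acc 6: bank2 row1 -> HIT
Acc 7: bank2 row2 -> MISS (open row2); precharges=2
Acc 8: bank2 row1 -> MISS (open row1); precharges=3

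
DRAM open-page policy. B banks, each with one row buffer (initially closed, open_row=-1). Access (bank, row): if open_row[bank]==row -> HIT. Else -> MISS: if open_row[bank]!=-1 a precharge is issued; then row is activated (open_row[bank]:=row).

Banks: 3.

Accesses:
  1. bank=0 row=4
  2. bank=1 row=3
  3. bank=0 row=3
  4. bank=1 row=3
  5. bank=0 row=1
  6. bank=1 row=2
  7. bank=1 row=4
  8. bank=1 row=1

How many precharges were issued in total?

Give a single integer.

Answer: 5

Derivation:
Acc 1: bank0 row4 -> MISS (open row4); precharges=0
Acc 2: bank1 row3 -> MISS (open row3); precharges=0
Acc 3: bank0 row3 -> MISS (open row3); precharges=1
Acc 4: bank1 row3 -> HIT
Acc 5: bank0 row1 -> MISS (open row1); precharges=2
Acc 6: bank1 row2 -> MISS (open row2); precharges=3
Acc 7: bank1 row4 -> MISS (open row4); precharges=4
Acc 8: bank1 row1 -> MISS (open row1); precharges=5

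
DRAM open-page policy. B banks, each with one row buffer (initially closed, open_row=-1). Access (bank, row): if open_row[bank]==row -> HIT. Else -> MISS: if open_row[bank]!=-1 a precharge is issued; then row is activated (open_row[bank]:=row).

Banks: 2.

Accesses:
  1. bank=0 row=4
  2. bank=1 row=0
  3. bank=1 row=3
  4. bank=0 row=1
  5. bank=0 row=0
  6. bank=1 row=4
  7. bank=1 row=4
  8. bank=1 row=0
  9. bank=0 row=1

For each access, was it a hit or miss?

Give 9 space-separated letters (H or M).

Answer: M M M M M M H M M

Derivation:
Acc 1: bank0 row4 -> MISS (open row4); precharges=0
Acc 2: bank1 row0 -> MISS (open row0); precharges=0
Acc 3: bank1 row3 -> MISS (open row3); precharges=1
Acc 4: bank0 row1 -> MISS (open row1); precharges=2
Acc 5: bank0 row0 -> MISS (open row0); precharges=3
Acc 6: bank1 row4 -> MISS (open row4); precharges=4
Acc 7: bank1 row4 -> HIT
Acc 8: bank1 row0 -> MISS (open row0); precharges=5
Acc 9: bank0 row1 -> MISS (open row1); precharges=6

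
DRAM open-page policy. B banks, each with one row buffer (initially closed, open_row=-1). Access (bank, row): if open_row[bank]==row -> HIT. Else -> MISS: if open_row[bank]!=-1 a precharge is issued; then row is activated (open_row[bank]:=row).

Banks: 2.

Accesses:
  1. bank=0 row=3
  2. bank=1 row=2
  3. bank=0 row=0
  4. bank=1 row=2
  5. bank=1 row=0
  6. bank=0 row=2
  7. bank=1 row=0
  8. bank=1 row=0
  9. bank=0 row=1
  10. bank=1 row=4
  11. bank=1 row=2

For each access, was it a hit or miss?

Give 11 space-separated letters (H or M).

Answer: M M M H M M H H M M M

Derivation:
Acc 1: bank0 row3 -> MISS (open row3); precharges=0
Acc 2: bank1 row2 -> MISS (open row2); precharges=0
Acc 3: bank0 row0 -> MISS (open row0); precharges=1
Acc 4: bank1 row2 -> HIT
Acc 5: bank1 row0 -> MISS (open row0); precharges=2
Acc 6: bank0 row2 -> MISS (open row2); precharges=3
Acc 7: bank1 row0 -> HIT
Acc 8: bank1 row0 -> HIT
Acc 9: bank0 row1 -> MISS (open row1); precharges=4
Acc 10: bank1 row4 -> MISS (open row4); precharges=5
Acc 11: bank1 row2 -> MISS (open row2); precharges=6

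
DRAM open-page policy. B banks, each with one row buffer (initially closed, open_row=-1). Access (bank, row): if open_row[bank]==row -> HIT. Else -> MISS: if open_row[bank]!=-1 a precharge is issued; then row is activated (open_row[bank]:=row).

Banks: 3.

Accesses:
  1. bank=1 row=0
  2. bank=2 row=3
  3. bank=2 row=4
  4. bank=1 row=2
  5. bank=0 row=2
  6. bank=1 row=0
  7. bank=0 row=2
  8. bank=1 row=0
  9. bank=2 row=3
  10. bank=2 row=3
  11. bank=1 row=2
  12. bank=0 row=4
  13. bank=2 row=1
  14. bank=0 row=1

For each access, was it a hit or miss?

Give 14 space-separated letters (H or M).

Answer: M M M M M M H H M H M M M M

Derivation:
Acc 1: bank1 row0 -> MISS (open row0); precharges=0
Acc 2: bank2 row3 -> MISS (open row3); precharges=0
Acc 3: bank2 row4 -> MISS (open row4); precharges=1
Acc 4: bank1 row2 -> MISS (open row2); precharges=2
Acc 5: bank0 row2 -> MISS (open row2); precharges=2
Acc 6: bank1 row0 -> MISS (open row0); precharges=3
Acc 7: bank0 row2 -> HIT
Acc 8: bank1 row0 -> HIT
Acc 9: bank2 row3 -> MISS (open row3); precharges=4
Acc 10: bank2 row3 -> HIT
Acc 11: bank1 row2 -> MISS (open row2); precharges=5
Acc 12: bank0 row4 -> MISS (open row4); precharges=6
Acc 13: bank2 row1 -> MISS (open row1); precharges=7
Acc 14: bank0 row1 -> MISS (open row1); precharges=8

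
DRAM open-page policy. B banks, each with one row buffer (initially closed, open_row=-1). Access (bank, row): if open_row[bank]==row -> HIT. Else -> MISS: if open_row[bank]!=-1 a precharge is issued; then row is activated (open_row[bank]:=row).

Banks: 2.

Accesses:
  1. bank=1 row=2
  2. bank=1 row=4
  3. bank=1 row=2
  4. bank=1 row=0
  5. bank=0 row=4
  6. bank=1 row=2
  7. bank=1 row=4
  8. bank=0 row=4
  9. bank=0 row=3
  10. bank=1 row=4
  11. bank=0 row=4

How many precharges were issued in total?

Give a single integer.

Acc 1: bank1 row2 -> MISS (open row2); precharges=0
Acc 2: bank1 row4 -> MISS (open row4); precharges=1
Acc 3: bank1 row2 -> MISS (open row2); precharges=2
Acc 4: bank1 row0 -> MISS (open row0); precharges=3
Acc 5: bank0 row4 -> MISS (open row4); precharges=3
Acc 6: bank1 row2 -> MISS (open row2); precharges=4
Acc 7: bank1 row4 -> MISS (open row4); precharges=5
Acc 8: bank0 row4 -> HIT
Acc 9: bank0 row3 -> MISS (open row3); precharges=6
Acc 10: bank1 row4 -> HIT
Acc 11: bank0 row4 -> MISS (open row4); precharges=7

Answer: 7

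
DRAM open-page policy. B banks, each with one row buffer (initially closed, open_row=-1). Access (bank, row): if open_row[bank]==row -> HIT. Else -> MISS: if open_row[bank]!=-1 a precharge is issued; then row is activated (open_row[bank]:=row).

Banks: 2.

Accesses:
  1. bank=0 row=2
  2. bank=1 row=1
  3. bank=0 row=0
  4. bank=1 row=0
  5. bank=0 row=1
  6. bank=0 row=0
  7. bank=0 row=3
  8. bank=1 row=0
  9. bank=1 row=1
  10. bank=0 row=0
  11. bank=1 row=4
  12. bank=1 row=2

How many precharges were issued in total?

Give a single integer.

Answer: 9

Derivation:
Acc 1: bank0 row2 -> MISS (open row2); precharges=0
Acc 2: bank1 row1 -> MISS (open row1); precharges=0
Acc 3: bank0 row0 -> MISS (open row0); precharges=1
Acc 4: bank1 row0 -> MISS (open row0); precharges=2
Acc 5: bank0 row1 -> MISS (open row1); precharges=3
Acc 6: bank0 row0 -> MISS (open row0); precharges=4
Acc 7: bank0 row3 -> MISS (open row3); precharges=5
Acc 8: bank1 row0 -> HIT
Acc 9: bank1 row1 -> MISS (open row1); precharges=6
Acc 10: bank0 row0 -> MISS (open row0); precharges=7
Acc 11: bank1 row4 -> MISS (open row4); precharges=8
Acc 12: bank1 row2 -> MISS (open row2); precharges=9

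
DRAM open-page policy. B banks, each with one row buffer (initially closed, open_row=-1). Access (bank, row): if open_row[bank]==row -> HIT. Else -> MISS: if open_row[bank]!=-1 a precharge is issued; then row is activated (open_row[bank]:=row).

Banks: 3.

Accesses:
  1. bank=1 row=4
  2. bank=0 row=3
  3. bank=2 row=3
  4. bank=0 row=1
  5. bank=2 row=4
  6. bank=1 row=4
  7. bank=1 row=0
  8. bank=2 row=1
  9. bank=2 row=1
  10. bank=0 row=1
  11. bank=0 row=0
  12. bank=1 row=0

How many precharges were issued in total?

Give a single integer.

Answer: 5

Derivation:
Acc 1: bank1 row4 -> MISS (open row4); precharges=0
Acc 2: bank0 row3 -> MISS (open row3); precharges=0
Acc 3: bank2 row3 -> MISS (open row3); precharges=0
Acc 4: bank0 row1 -> MISS (open row1); precharges=1
Acc 5: bank2 row4 -> MISS (open row4); precharges=2
Acc 6: bank1 row4 -> HIT
Acc 7: bank1 row0 -> MISS (open row0); precharges=3
Acc 8: bank2 row1 -> MISS (open row1); precharges=4
Acc 9: bank2 row1 -> HIT
Acc 10: bank0 row1 -> HIT
Acc 11: bank0 row0 -> MISS (open row0); precharges=5
Acc 12: bank1 row0 -> HIT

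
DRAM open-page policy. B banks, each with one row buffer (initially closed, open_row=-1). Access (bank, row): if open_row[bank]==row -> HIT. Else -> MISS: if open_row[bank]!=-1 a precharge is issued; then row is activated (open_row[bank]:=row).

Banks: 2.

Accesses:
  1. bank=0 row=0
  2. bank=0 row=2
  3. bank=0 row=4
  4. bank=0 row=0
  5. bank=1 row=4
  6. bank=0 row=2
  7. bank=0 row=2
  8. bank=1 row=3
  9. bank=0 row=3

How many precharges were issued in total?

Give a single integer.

Acc 1: bank0 row0 -> MISS (open row0); precharges=0
Acc 2: bank0 row2 -> MISS (open row2); precharges=1
Acc 3: bank0 row4 -> MISS (open row4); precharges=2
Acc 4: bank0 row0 -> MISS (open row0); precharges=3
Acc 5: bank1 row4 -> MISS (open row4); precharges=3
Acc 6: bank0 row2 -> MISS (open row2); precharges=4
Acc 7: bank0 row2 -> HIT
Acc 8: bank1 row3 -> MISS (open row3); precharges=5
Acc 9: bank0 row3 -> MISS (open row3); precharges=6

Answer: 6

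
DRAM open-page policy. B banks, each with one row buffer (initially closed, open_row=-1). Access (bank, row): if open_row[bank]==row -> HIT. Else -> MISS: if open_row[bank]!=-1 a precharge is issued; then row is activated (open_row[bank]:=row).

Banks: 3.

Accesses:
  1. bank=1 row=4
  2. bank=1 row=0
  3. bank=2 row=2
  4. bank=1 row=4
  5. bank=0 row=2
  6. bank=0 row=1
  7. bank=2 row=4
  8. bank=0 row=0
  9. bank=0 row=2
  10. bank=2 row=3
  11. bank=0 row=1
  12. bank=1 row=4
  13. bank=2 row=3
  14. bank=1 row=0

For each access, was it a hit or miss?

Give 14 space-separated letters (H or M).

Answer: M M M M M M M M M M M H H M

Derivation:
Acc 1: bank1 row4 -> MISS (open row4); precharges=0
Acc 2: bank1 row0 -> MISS (open row0); precharges=1
Acc 3: bank2 row2 -> MISS (open row2); precharges=1
Acc 4: bank1 row4 -> MISS (open row4); precharges=2
Acc 5: bank0 row2 -> MISS (open row2); precharges=2
Acc 6: bank0 row1 -> MISS (open row1); precharges=3
Acc 7: bank2 row4 -> MISS (open row4); precharges=4
Acc 8: bank0 row0 -> MISS (open row0); precharges=5
Acc 9: bank0 row2 -> MISS (open row2); precharges=6
Acc 10: bank2 row3 -> MISS (open row3); precharges=7
Acc 11: bank0 row1 -> MISS (open row1); precharges=8
Acc 12: bank1 row4 -> HIT
Acc 13: bank2 row3 -> HIT
Acc 14: bank1 row0 -> MISS (open row0); precharges=9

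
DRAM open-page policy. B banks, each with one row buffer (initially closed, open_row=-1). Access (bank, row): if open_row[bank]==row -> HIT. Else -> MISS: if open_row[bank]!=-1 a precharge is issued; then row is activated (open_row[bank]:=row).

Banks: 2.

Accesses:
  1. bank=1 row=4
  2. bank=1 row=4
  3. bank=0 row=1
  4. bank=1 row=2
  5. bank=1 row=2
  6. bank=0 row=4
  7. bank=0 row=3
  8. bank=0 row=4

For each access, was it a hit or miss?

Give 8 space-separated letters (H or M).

Acc 1: bank1 row4 -> MISS (open row4); precharges=0
Acc 2: bank1 row4 -> HIT
Acc 3: bank0 row1 -> MISS (open row1); precharges=0
Acc 4: bank1 row2 -> MISS (open row2); precharges=1
Acc 5: bank1 row2 -> HIT
Acc 6: bank0 row4 -> MISS (open row4); precharges=2
Acc 7: bank0 row3 -> MISS (open row3); precharges=3
Acc 8: bank0 row4 -> MISS (open row4); precharges=4

Answer: M H M M H M M M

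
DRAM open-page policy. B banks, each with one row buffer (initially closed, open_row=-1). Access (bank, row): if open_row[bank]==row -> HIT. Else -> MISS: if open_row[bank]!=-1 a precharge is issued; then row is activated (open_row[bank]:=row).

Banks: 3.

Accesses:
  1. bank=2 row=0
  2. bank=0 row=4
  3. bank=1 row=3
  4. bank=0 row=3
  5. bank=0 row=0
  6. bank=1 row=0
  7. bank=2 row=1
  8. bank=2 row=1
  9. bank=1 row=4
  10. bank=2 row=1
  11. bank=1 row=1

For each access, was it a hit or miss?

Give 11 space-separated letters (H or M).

Answer: M M M M M M M H M H M

Derivation:
Acc 1: bank2 row0 -> MISS (open row0); precharges=0
Acc 2: bank0 row4 -> MISS (open row4); precharges=0
Acc 3: bank1 row3 -> MISS (open row3); precharges=0
Acc 4: bank0 row3 -> MISS (open row3); precharges=1
Acc 5: bank0 row0 -> MISS (open row0); precharges=2
Acc 6: bank1 row0 -> MISS (open row0); precharges=3
Acc 7: bank2 row1 -> MISS (open row1); precharges=4
Acc 8: bank2 row1 -> HIT
Acc 9: bank1 row4 -> MISS (open row4); precharges=5
Acc 10: bank2 row1 -> HIT
Acc 11: bank1 row1 -> MISS (open row1); precharges=6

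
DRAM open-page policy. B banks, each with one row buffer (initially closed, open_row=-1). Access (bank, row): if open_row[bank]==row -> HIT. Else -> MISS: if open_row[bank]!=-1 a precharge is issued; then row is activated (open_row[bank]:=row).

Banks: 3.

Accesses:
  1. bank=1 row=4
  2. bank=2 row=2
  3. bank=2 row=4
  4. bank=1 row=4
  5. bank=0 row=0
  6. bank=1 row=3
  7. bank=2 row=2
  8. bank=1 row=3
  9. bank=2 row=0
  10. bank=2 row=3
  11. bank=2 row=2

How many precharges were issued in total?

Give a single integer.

Answer: 6

Derivation:
Acc 1: bank1 row4 -> MISS (open row4); precharges=0
Acc 2: bank2 row2 -> MISS (open row2); precharges=0
Acc 3: bank2 row4 -> MISS (open row4); precharges=1
Acc 4: bank1 row4 -> HIT
Acc 5: bank0 row0 -> MISS (open row0); precharges=1
Acc 6: bank1 row3 -> MISS (open row3); precharges=2
Acc 7: bank2 row2 -> MISS (open row2); precharges=3
Acc 8: bank1 row3 -> HIT
Acc 9: bank2 row0 -> MISS (open row0); precharges=4
Acc 10: bank2 row3 -> MISS (open row3); precharges=5
Acc 11: bank2 row2 -> MISS (open row2); precharges=6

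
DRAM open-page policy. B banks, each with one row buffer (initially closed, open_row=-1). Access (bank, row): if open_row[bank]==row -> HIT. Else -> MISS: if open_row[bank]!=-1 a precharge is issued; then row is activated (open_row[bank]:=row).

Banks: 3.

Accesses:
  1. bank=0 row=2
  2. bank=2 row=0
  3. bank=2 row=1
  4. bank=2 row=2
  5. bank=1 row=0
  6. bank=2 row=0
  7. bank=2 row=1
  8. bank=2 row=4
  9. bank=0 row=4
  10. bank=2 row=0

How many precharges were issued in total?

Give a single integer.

Acc 1: bank0 row2 -> MISS (open row2); precharges=0
Acc 2: bank2 row0 -> MISS (open row0); precharges=0
Acc 3: bank2 row1 -> MISS (open row1); precharges=1
Acc 4: bank2 row2 -> MISS (open row2); precharges=2
Acc 5: bank1 row0 -> MISS (open row0); precharges=2
Acc 6: bank2 row0 -> MISS (open row0); precharges=3
Acc 7: bank2 row1 -> MISS (open row1); precharges=4
Acc 8: bank2 row4 -> MISS (open row4); precharges=5
Acc 9: bank0 row4 -> MISS (open row4); precharges=6
Acc 10: bank2 row0 -> MISS (open row0); precharges=7

Answer: 7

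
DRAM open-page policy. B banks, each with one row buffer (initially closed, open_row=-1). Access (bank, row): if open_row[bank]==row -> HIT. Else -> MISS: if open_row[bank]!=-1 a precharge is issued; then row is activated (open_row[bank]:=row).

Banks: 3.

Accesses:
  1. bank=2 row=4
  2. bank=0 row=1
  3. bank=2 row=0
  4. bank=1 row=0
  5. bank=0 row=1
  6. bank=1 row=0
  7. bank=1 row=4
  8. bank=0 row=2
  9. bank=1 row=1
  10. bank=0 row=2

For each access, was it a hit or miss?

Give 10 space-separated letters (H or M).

Answer: M M M M H H M M M H

Derivation:
Acc 1: bank2 row4 -> MISS (open row4); precharges=0
Acc 2: bank0 row1 -> MISS (open row1); precharges=0
Acc 3: bank2 row0 -> MISS (open row0); precharges=1
Acc 4: bank1 row0 -> MISS (open row0); precharges=1
Acc 5: bank0 row1 -> HIT
Acc 6: bank1 row0 -> HIT
Acc 7: bank1 row4 -> MISS (open row4); precharges=2
Acc 8: bank0 row2 -> MISS (open row2); precharges=3
Acc 9: bank1 row1 -> MISS (open row1); precharges=4
Acc 10: bank0 row2 -> HIT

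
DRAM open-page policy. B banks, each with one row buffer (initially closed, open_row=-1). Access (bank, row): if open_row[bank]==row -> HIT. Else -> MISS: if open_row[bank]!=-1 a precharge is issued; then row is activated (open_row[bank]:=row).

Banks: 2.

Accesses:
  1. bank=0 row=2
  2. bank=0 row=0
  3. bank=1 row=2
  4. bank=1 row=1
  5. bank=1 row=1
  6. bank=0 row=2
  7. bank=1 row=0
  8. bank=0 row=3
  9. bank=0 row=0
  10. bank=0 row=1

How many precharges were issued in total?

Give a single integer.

Answer: 7

Derivation:
Acc 1: bank0 row2 -> MISS (open row2); precharges=0
Acc 2: bank0 row0 -> MISS (open row0); precharges=1
Acc 3: bank1 row2 -> MISS (open row2); precharges=1
Acc 4: bank1 row1 -> MISS (open row1); precharges=2
Acc 5: bank1 row1 -> HIT
Acc 6: bank0 row2 -> MISS (open row2); precharges=3
Acc 7: bank1 row0 -> MISS (open row0); precharges=4
Acc 8: bank0 row3 -> MISS (open row3); precharges=5
Acc 9: bank0 row0 -> MISS (open row0); precharges=6
Acc 10: bank0 row1 -> MISS (open row1); precharges=7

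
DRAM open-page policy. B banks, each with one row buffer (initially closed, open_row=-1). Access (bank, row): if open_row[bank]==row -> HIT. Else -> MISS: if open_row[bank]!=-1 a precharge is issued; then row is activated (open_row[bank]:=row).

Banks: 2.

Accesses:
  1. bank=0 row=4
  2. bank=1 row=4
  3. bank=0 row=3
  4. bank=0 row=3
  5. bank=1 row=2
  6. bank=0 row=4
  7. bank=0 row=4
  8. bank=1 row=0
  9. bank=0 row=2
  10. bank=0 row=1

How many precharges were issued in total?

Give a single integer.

Acc 1: bank0 row4 -> MISS (open row4); precharges=0
Acc 2: bank1 row4 -> MISS (open row4); precharges=0
Acc 3: bank0 row3 -> MISS (open row3); precharges=1
Acc 4: bank0 row3 -> HIT
Acc 5: bank1 row2 -> MISS (open row2); precharges=2
Acc 6: bank0 row4 -> MISS (open row4); precharges=3
Acc 7: bank0 row4 -> HIT
Acc 8: bank1 row0 -> MISS (open row0); precharges=4
Acc 9: bank0 row2 -> MISS (open row2); precharges=5
Acc 10: bank0 row1 -> MISS (open row1); precharges=6

Answer: 6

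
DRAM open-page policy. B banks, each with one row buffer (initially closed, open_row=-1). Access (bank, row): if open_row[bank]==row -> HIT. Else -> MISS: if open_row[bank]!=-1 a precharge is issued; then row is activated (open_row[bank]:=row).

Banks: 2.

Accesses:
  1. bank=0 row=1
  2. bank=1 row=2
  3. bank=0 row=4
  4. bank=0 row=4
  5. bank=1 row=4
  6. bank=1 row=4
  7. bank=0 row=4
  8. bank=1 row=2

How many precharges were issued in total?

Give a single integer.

Answer: 3

Derivation:
Acc 1: bank0 row1 -> MISS (open row1); precharges=0
Acc 2: bank1 row2 -> MISS (open row2); precharges=0
Acc 3: bank0 row4 -> MISS (open row4); precharges=1
Acc 4: bank0 row4 -> HIT
Acc 5: bank1 row4 -> MISS (open row4); precharges=2
Acc 6: bank1 row4 -> HIT
Acc 7: bank0 row4 -> HIT
Acc 8: bank1 row2 -> MISS (open row2); precharges=3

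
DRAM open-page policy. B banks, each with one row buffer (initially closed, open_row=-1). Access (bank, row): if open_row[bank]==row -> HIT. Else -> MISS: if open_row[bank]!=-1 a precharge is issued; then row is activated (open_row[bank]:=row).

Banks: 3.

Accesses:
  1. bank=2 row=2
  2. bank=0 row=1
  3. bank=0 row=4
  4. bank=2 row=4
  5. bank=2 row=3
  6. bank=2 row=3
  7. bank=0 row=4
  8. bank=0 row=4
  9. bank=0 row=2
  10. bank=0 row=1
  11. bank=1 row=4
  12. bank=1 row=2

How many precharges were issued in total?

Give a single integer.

Acc 1: bank2 row2 -> MISS (open row2); precharges=0
Acc 2: bank0 row1 -> MISS (open row1); precharges=0
Acc 3: bank0 row4 -> MISS (open row4); precharges=1
Acc 4: bank2 row4 -> MISS (open row4); precharges=2
Acc 5: bank2 row3 -> MISS (open row3); precharges=3
Acc 6: bank2 row3 -> HIT
Acc 7: bank0 row4 -> HIT
Acc 8: bank0 row4 -> HIT
Acc 9: bank0 row2 -> MISS (open row2); precharges=4
Acc 10: bank0 row1 -> MISS (open row1); precharges=5
Acc 11: bank1 row4 -> MISS (open row4); precharges=5
Acc 12: bank1 row2 -> MISS (open row2); precharges=6

Answer: 6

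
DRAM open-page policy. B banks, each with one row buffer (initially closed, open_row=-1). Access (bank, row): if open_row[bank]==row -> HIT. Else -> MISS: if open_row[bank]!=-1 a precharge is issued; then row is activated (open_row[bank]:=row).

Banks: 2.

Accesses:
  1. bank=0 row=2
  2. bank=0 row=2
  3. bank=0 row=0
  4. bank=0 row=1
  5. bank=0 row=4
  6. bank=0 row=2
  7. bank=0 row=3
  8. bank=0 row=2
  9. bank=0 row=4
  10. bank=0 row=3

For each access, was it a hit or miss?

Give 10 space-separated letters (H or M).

Answer: M H M M M M M M M M

Derivation:
Acc 1: bank0 row2 -> MISS (open row2); precharges=0
Acc 2: bank0 row2 -> HIT
Acc 3: bank0 row0 -> MISS (open row0); precharges=1
Acc 4: bank0 row1 -> MISS (open row1); precharges=2
Acc 5: bank0 row4 -> MISS (open row4); precharges=3
Acc 6: bank0 row2 -> MISS (open row2); precharges=4
Acc 7: bank0 row3 -> MISS (open row3); precharges=5
Acc 8: bank0 row2 -> MISS (open row2); precharges=6
Acc 9: bank0 row4 -> MISS (open row4); precharges=7
Acc 10: bank0 row3 -> MISS (open row3); precharges=8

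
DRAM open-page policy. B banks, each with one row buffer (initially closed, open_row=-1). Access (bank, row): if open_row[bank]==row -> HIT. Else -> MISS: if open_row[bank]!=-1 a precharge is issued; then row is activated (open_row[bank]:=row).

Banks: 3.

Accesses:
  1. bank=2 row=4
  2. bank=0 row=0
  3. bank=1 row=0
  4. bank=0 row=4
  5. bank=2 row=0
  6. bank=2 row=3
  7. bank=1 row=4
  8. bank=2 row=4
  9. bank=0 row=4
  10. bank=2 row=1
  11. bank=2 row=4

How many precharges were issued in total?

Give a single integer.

Acc 1: bank2 row4 -> MISS (open row4); precharges=0
Acc 2: bank0 row0 -> MISS (open row0); precharges=0
Acc 3: bank1 row0 -> MISS (open row0); precharges=0
Acc 4: bank0 row4 -> MISS (open row4); precharges=1
Acc 5: bank2 row0 -> MISS (open row0); precharges=2
Acc 6: bank2 row3 -> MISS (open row3); precharges=3
Acc 7: bank1 row4 -> MISS (open row4); precharges=4
Acc 8: bank2 row4 -> MISS (open row4); precharges=5
Acc 9: bank0 row4 -> HIT
Acc 10: bank2 row1 -> MISS (open row1); precharges=6
Acc 11: bank2 row4 -> MISS (open row4); precharges=7

Answer: 7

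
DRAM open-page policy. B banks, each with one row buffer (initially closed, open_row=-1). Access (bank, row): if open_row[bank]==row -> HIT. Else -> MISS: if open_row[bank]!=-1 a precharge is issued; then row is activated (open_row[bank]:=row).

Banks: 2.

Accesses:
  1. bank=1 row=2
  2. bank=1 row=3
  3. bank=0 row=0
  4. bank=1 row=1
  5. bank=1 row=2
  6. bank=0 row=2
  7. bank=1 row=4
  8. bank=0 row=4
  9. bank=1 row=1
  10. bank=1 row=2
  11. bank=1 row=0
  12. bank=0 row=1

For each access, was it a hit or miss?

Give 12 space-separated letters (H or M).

Acc 1: bank1 row2 -> MISS (open row2); precharges=0
Acc 2: bank1 row3 -> MISS (open row3); precharges=1
Acc 3: bank0 row0 -> MISS (open row0); precharges=1
Acc 4: bank1 row1 -> MISS (open row1); precharges=2
Acc 5: bank1 row2 -> MISS (open row2); precharges=3
Acc 6: bank0 row2 -> MISS (open row2); precharges=4
Acc 7: bank1 row4 -> MISS (open row4); precharges=5
Acc 8: bank0 row4 -> MISS (open row4); precharges=6
Acc 9: bank1 row1 -> MISS (open row1); precharges=7
Acc 10: bank1 row2 -> MISS (open row2); precharges=8
Acc 11: bank1 row0 -> MISS (open row0); precharges=9
Acc 12: bank0 row1 -> MISS (open row1); precharges=10

Answer: M M M M M M M M M M M M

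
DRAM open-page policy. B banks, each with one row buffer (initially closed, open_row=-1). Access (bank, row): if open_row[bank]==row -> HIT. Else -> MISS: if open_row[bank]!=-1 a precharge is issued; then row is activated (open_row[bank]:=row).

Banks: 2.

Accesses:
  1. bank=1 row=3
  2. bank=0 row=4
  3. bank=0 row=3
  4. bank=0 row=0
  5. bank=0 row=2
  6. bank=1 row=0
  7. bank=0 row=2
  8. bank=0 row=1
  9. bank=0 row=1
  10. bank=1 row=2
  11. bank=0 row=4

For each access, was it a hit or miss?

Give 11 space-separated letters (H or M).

Acc 1: bank1 row3 -> MISS (open row3); precharges=0
Acc 2: bank0 row4 -> MISS (open row4); precharges=0
Acc 3: bank0 row3 -> MISS (open row3); precharges=1
Acc 4: bank0 row0 -> MISS (open row0); precharges=2
Acc 5: bank0 row2 -> MISS (open row2); precharges=3
Acc 6: bank1 row0 -> MISS (open row0); precharges=4
Acc 7: bank0 row2 -> HIT
Acc 8: bank0 row1 -> MISS (open row1); precharges=5
Acc 9: bank0 row1 -> HIT
Acc 10: bank1 row2 -> MISS (open row2); precharges=6
Acc 11: bank0 row4 -> MISS (open row4); precharges=7

Answer: M M M M M M H M H M M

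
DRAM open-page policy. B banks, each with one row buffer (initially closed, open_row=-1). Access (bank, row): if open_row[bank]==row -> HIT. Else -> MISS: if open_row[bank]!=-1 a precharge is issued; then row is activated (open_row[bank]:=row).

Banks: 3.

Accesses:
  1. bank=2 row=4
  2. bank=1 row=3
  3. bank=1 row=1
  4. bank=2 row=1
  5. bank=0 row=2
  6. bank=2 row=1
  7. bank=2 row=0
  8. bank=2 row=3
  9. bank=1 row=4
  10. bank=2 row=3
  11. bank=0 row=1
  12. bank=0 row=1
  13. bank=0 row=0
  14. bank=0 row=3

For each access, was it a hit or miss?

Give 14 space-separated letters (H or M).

Answer: M M M M M H M M M H M H M M

Derivation:
Acc 1: bank2 row4 -> MISS (open row4); precharges=0
Acc 2: bank1 row3 -> MISS (open row3); precharges=0
Acc 3: bank1 row1 -> MISS (open row1); precharges=1
Acc 4: bank2 row1 -> MISS (open row1); precharges=2
Acc 5: bank0 row2 -> MISS (open row2); precharges=2
Acc 6: bank2 row1 -> HIT
Acc 7: bank2 row0 -> MISS (open row0); precharges=3
Acc 8: bank2 row3 -> MISS (open row3); precharges=4
Acc 9: bank1 row4 -> MISS (open row4); precharges=5
Acc 10: bank2 row3 -> HIT
Acc 11: bank0 row1 -> MISS (open row1); precharges=6
Acc 12: bank0 row1 -> HIT
Acc 13: bank0 row0 -> MISS (open row0); precharges=7
Acc 14: bank0 row3 -> MISS (open row3); precharges=8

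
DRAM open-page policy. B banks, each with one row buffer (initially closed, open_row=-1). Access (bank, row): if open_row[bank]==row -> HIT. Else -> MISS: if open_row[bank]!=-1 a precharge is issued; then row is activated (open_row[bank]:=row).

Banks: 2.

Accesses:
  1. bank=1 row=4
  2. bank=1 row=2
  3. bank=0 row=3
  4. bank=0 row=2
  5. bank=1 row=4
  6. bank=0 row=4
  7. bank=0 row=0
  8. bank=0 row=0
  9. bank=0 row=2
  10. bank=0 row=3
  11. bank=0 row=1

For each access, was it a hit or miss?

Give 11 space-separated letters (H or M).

Answer: M M M M M M M H M M M

Derivation:
Acc 1: bank1 row4 -> MISS (open row4); precharges=0
Acc 2: bank1 row2 -> MISS (open row2); precharges=1
Acc 3: bank0 row3 -> MISS (open row3); precharges=1
Acc 4: bank0 row2 -> MISS (open row2); precharges=2
Acc 5: bank1 row4 -> MISS (open row4); precharges=3
Acc 6: bank0 row4 -> MISS (open row4); precharges=4
Acc 7: bank0 row0 -> MISS (open row0); precharges=5
Acc 8: bank0 row0 -> HIT
Acc 9: bank0 row2 -> MISS (open row2); precharges=6
Acc 10: bank0 row3 -> MISS (open row3); precharges=7
Acc 11: bank0 row1 -> MISS (open row1); precharges=8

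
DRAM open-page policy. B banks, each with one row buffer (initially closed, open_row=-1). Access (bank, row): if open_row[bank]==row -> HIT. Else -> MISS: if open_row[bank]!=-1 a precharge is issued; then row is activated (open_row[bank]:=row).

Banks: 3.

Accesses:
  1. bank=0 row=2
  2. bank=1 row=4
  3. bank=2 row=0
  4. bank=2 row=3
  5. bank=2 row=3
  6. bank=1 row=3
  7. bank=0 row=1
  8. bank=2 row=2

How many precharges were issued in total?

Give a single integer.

Answer: 4

Derivation:
Acc 1: bank0 row2 -> MISS (open row2); precharges=0
Acc 2: bank1 row4 -> MISS (open row4); precharges=0
Acc 3: bank2 row0 -> MISS (open row0); precharges=0
Acc 4: bank2 row3 -> MISS (open row3); precharges=1
Acc 5: bank2 row3 -> HIT
Acc 6: bank1 row3 -> MISS (open row3); precharges=2
Acc 7: bank0 row1 -> MISS (open row1); precharges=3
Acc 8: bank2 row2 -> MISS (open row2); precharges=4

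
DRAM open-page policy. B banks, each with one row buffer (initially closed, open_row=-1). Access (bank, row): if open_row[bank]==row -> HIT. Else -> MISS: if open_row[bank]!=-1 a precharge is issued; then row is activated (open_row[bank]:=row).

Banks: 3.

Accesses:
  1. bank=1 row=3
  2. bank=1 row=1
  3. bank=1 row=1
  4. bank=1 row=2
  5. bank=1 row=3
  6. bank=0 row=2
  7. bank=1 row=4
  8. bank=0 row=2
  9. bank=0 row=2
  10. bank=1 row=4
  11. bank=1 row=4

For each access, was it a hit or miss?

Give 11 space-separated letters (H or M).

Answer: M M H M M M M H H H H

Derivation:
Acc 1: bank1 row3 -> MISS (open row3); precharges=0
Acc 2: bank1 row1 -> MISS (open row1); precharges=1
Acc 3: bank1 row1 -> HIT
Acc 4: bank1 row2 -> MISS (open row2); precharges=2
Acc 5: bank1 row3 -> MISS (open row3); precharges=3
Acc 6: bank0 row2 -> MISS (open row2); precharges=3
Acc 7: bank1 row4 -> MISS (open row4); precharges=4
Acc 8: bank0 row2 -> HIT
Acc 9: bank0 row2 -> HIT
Acc 10: bank1 row4 -> HIT
Acc 11: bank1 row4 -> HIT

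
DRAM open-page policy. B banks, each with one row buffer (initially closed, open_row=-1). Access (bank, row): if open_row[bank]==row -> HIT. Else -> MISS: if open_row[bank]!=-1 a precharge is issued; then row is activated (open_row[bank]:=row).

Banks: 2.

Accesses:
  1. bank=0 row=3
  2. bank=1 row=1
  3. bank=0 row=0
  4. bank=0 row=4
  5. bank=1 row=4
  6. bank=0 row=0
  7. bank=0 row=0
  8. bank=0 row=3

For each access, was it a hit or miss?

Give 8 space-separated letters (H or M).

Answer: M M M M M M H M

Derivation:
Acc 1: bank0 row3 -> MISS (open row3); precharges=0
Acc 2: bank1 row1 -> MISS (open row1); precharges=0
Acc 3: bank0 row0 -> MISS (open row0); precharges=1
Acc 4: bank0 row4 -> MISS (open row4); precharges=2
Acc 5: bank1 row4 -> MISS (open row4); precharges=3
Acc 6: bank0 row0 -> MISS (open row0); precharges=4
Acc 7: bank0 row0 -> HIT
Acc 8: bank0 row3 -> MISS (open row3); precharges=5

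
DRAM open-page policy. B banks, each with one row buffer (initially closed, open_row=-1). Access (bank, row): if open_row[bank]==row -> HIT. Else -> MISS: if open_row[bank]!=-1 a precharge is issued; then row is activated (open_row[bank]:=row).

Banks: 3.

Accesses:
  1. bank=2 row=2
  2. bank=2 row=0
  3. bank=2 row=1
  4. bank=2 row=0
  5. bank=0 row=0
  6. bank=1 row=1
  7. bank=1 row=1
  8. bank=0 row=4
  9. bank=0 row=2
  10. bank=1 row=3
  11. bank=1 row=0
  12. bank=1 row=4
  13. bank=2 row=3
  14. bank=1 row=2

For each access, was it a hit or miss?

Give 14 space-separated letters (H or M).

Acc 1: bank2 row2 -> MISS (open row2); precharges=0
Acc 2: bank2 row0 -> MISS (open row0); precharges=1
Acc 3: bank2 row1 -> MISS (open row1); precharges=2
Acc 4: bank2 row0 -> MISS (open row0); precharges=3
Acc 5: bank0 row0 -> MISS (open row0); precharges=3
Acc 6: bank1 row1 -> MISS (open row1); precharges=3
Acc 7: bank1 row1 -> HIT
Acc 8: bank0 row4 -> MISS (open row4); precharges=4
Acc 9: bank0 row2 -> MISS (open row2); precharges=5
Acc 10: bank1 row3 -> MISS (open row3); precharges=6
Acc 11: bank1 row0 -> MISS (open row0); precharges=7
Acc 12: bank1 row4 -> MISS (open row4); precharges=8
Acc 13: bank2 row3 -> MISS (open row3); precharges=9
Acc 14: bank1 row2 -> MISS (open row2); precharges=10

Answer: M M M M M M H M M M M M M M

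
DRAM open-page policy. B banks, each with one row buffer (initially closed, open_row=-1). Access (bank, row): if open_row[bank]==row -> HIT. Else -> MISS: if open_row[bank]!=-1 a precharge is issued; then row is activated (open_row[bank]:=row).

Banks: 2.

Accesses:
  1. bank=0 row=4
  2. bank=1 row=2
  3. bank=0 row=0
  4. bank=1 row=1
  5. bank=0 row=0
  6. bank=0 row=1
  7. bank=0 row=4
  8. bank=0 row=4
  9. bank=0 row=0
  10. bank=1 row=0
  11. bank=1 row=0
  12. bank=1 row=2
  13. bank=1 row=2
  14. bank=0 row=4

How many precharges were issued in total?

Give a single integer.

Answer: 8

Derivation:
Acc 1: bank0 row4 -> MISS (open row4); precharges=0
Acc 2: bank1 row2 -> MISS (open row2); precharges=0
Acc 3: bank0 row0 -> MISS (open row0); precharges=1
Acc 4: bank1 row1 -> MISS (open row1); precharges=2
Acc 5: bank0 row0 -> HIT
Acc 6: bank0 row1 -> MISS (open row1); precharges=3
Acc 7: bank0 row4 -> MISS (open row4); precharges=4
Acc 8: bank0 row4 -> HIT
Acc 9: bank0 row0 -> MISS (open row0); precharges=5
Acc 10: bank1 row0 -> MISS (open row0); precharges=6
Acc 11: bank1 row0 -> HIT
Acc 12: bank1 row2 -> MISS (open row2); precharges=7
Acc 13: bank1 row2 -> HIT
Acc 14: bank0 row4 -> MISS (open row4); precharges=8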